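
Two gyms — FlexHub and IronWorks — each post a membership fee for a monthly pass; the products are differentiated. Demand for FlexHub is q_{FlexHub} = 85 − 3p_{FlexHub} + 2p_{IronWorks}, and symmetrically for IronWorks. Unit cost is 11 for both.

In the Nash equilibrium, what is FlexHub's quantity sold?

FlexHub's profit: π = (p_{FlexHub} − 11)(85 − 3p_{FlexHub} + 2p_{IronWorks}).
∂π/∂p_{FlexHub} = 118 − 6p_{FlexHub} + 2p_{IronWorks} = 0 ⇒ p_{FlexHub} = 59/3 + (1/3)p_{IronWorks}.
By symmetry p_{IronWorks} = p_{FlexHub}; substituting into the reaction function, (2/3)p_{FlexHub} = 59/3 and p_{FlexHub} = 29.5.
q_{FlexHub} = 85 − 3·29.5 + 2·29.5 = 55.5.

55.5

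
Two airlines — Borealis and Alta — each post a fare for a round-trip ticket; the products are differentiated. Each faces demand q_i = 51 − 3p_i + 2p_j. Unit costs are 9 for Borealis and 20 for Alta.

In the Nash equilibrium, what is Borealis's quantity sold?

37.6875

Borealis's profit: π = (p_{Borealis} − 9)(51 − 3p_{Borealis} + 2p_{Alta}).
∂π/∂p_{Borealis} = 78 − 6p_{Borealis} + 2p_{Alta} = 0 ⇒ p_{Borealis} = 13 + (1/3)p_{Alta}.
Similarly p_{Alta} = 18.5 + (1/3)p_{Borealis}.
Plugging p_{Alta} into Borealis's best response: p_{Borealis} = 13 + (1/3)(18.5 + (1/3)p_{Borealis}) ⇒ (8/9)p_{Borealis} = 115/6, so p_{Borealis} = 21.5625.
Then p_{Alta} = 18.5 + (1/3)·21.5625 = 25.6875.
q_{Borealis} = 51 − 3·21.5625 + 2·25.6875 = 37.6875.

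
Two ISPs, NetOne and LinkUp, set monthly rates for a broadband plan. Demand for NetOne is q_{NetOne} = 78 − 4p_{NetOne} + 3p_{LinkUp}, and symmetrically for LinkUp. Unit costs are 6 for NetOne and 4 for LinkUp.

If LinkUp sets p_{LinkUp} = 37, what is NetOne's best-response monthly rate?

26.625

NetOne's profit: π = (p_{NetOne} − 6)(78 − 4p_{NetOne} + 3p_{LinkUp}).
∂π/∂p_{NetOne} = 102 − 8p_{NetOne} + 3p_{LinkUp} = 0 ⇒ p_{NetOne} = 12.75 + 0.375p_{LinkUp}.
At p_{LinkUp} = 37: p_{NetOne} = 12.75 + 0.375·37 = 26.625.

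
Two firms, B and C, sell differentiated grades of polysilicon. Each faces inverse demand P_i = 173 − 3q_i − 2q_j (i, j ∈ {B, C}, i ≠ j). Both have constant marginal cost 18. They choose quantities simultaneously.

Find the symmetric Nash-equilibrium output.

19.375

Firm B's profit: π = q_B(173 − 3q_B − 2q_C) − 18q_B.
∂π/∂q_B = 155 − 6q_B − 2q_C = 0 ⇒ q_B = 155/6 − (1/3)q_C.
By symmetry q_C = q_B; substituting into the reaction function, (4/3)q_B = 155/6 and q_B = 19.375.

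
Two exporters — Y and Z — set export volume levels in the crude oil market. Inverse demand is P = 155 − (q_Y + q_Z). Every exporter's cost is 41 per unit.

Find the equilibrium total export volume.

76

Exporter Y's profit: π = q_Y(155 − (q_Y + q_Z)) − 41q_Y.
∂π/∂q_Y = 114 − 2q_Y − q_Z = 0, so q_Y = 57 − 0.5q_Z.
Setting q_Y = q_Z in the reaction function: q_Y = 57 − 0.5q_Y, so q_Y = 57 / 1.5 = 38.
Total export volume: 38 + 38 = 76.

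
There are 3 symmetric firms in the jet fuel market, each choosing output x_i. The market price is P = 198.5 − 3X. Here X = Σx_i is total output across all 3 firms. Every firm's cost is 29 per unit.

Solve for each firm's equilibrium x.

14.125

A representative firm's profit is π_i = x_i(198.5 − 3X) − 29x_i, with X = x_i + Σ_{j≠i} x_j.
First-order condition: 169.5 − 6x_i − 3Σ_{j≠i} x_j = 0.
With identical firms, set every x_j = x: then 169.5 − 6x − 6x = 0, i.e. x = 169.5/12 = 14.125.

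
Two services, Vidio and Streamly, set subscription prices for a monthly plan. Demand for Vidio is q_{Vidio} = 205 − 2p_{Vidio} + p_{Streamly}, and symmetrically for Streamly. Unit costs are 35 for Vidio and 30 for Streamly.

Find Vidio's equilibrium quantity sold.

Vidio's profit: π = (p_{Vidio} − 35)(205 − 2p_{Vidio} + p_{Streamly}).
∂π/∂p_{Vidio} = 275 − 4p_{Vidio} + p_{Streamly} = 0 ⇒ p_{Vidio} = 68.75 + 0.25p_{Streamly}.
Similarly p_{Streamly} = 66.25 + 0.25p_{Vidio}.
Substituting the second reaction function into the first: p_{Vidio} = 68.75 + 0.25(66.25 + 0.25p_{Vidio}), which gives 0.9375p_{Vidio} = 85.3125 ⇒ p_{Vidio} = 91.
Then p_{Streamly} = 66.25 + 0.25·91 = 89.
q_{Vidio} = 205 − 2·91 + 89 = 112.

112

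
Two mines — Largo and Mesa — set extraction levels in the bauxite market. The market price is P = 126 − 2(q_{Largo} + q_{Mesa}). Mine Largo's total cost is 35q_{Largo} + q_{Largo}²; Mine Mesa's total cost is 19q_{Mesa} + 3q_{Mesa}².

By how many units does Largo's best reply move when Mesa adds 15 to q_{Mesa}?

-5

Mine Largo's profit: π = q_{Largo}(126 − 2(q_{Largo} + q_{Mesa})) − 35q_{Largo} − q_{Largo}².
∂π/∂q_{Largo} = 91 − 6q_{Largo} − 2q_{Mesa} = 0, so q_{Largo} = 91/6 − (1/3)q_{Mesa}.
The reaction-function slope is −1/3, so a 15-unit rise in q_{Mesa} moves q_{Largo} by −1/3 × 15 = −5. Largo's best response falls — the actions are strategic substitutes.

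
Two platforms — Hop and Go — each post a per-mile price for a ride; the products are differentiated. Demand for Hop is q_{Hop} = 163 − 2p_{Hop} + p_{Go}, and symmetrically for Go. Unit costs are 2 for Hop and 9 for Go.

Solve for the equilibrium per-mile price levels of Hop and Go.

Hop's profit: π = (p_{Hop} − 2)(163 − 2p_{Hop} + p_{Go}).
∂π/∂p_{Hop} = 167 − 4p_{Hop} + p_{Go} = 0 ⇒ p_{Hop} = 41.75 + 0.25p_{Go}.
Similarly p_{Go} = 45.25 + 0.25p_{Hop}.
Substituting the second reaction function into the first: p_{Hop} = 41.75 + 0.25(45.25 + 0.25p_{Hop}), which gives 0.9375p_{Hop} = 53.0625 ⇒ p_{Hop} = 56.6.
Then p_{Go} = 45.25 + 0.25·56.6 = 59.4.

56.6, 59.4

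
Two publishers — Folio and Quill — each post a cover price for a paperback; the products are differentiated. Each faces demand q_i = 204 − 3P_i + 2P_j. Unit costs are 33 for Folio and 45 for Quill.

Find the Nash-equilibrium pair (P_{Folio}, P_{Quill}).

78, 82.5

Folio's profit: π = (P_{Folio} − 33)(204 − 3P_{Folio} + 2P_{Quill}).
∂π/∂P_{Folio} = 303 − 6P_{Folio} + 2P_{Quill} = 0 ⇒ P_{Folio} = 50.5 + (1/3)P_{Quill}.
Similarly P_{Quill} = 56.5 + (1/3)P_{Folio}.
Plugging P_{Quill} into Folio's best response: P_{Folio} = 50.5 + (1/3)(56.5 + (1/3)P_{Folio}) ⇒ (8/9)P_{Folio} = 208/3, so P_{Folio} = 78.
Then P_{Quill} = 56.5 + (1/3)·78 = 82.5.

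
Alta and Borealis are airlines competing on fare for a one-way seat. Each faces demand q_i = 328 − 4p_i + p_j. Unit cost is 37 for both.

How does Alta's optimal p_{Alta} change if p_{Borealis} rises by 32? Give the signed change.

4

Alta's profit: π = (p_{Alta} − 37)(328 − 4p_{Alta} + p_{Borealis}).
∂π/∂p_{Alta} = 476 − 8p_{Alta} + p_{Borealis} = 0 ⇒ p_{Alta} = 59.5 + 0.125p_{Borealis}.
The reaction-function slope is 0.125, so a 32-unit rise in p_{Borealis} moves p_{Alta} by 0.125 × 32 = 4. Alta's best response rises — the actions are strategic complements.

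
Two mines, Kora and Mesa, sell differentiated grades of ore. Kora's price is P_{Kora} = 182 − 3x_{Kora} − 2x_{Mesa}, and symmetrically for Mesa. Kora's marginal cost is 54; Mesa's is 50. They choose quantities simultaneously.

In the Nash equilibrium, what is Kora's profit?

744.1875

Mine Kora's profit: π = x_{Kora}(182 − 3x_{Kora} − 2x_{Mesa}) − 54x_{Kora}.
∂π/∂x_{Kora} = 128 − 6x_{Kora} − 2x_{Mesa} = 0 ⇒ x_{Kora} = 64/3 − (1/3)x_{Mesa}.
Similarly x_{Mesa} = 22 − (1/3)x_{Kora}.
Plugging x_{Mesa} into Kora's best response: x_{Kora} = 64/3 − (1/3)(22 − (1/3)x_{Kora}) ⇒ (8/9)x_{Kora} = 14, so x_{Kora} = 15.75.
Then x_{Mesa} = 22 − (1/3)·15.75 = 16.75.
P_{Kora} = 182 − 3·15.75 − 2·16.75 = 101.25.
Profit = (101.25 − 54)·15.75 = 744.1875.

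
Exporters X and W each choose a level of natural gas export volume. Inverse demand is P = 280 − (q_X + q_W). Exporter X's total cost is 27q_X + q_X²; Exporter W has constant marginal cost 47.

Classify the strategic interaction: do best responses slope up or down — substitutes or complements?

strategic substitutes

Exporter X's profit: π = q_X(280 − (q_X + q_W)) − 27q_X − q_X².
∂π/∂q_X = 253 − 4q_X − q_W = 0, so q_X = 63.25 − 0.25q_W.
The best-response slope dq_X/dq_W = −0.25 < 0: the reaction function is downward-sloping, so the choices are strategic substitutes.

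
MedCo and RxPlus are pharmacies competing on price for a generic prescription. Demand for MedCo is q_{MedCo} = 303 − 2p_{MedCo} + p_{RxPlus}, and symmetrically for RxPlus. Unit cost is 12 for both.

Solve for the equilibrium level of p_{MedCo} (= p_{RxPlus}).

MedCo's profit: π = (p_{MedCo} − 12)(303 − 2p_{MedCo} + p_{RxPlus}).
∂π/∂p_{MedCo} = 327 − 4p_{MedCo} + p_{RxPlus} = 0 ⇒ p_{MedCo} = 81.75 + 0.25p_{RxPlus}.
The game is symmetric, so in equilibrium p_{RxPlus} = p_{MedCo}: the reaction function gives 0.75p_{MedCo} = 81.75, hence p_{MedCo} = 109.

109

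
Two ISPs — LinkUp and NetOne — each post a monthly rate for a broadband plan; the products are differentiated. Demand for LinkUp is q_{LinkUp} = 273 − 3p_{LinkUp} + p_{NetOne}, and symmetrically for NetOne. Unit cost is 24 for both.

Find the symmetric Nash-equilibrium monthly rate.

LinkUp's profit: π = (p_{LinkUp} − 24)(273 − 3p_{LinkUp} + p_{NetOne}).
∂π/∂p_{LinkUp} = 345 − 6p_{LinkUp} + p_{NetOne} = 0 ⇒ p_{LinkUp} = 57.5 + (1/6)p_{NetOne}.
By symmetry p_{NetOne} = p_{LinkUp}; substituting into the reaction function, (5/6)p_{LinkUp} = 57.5 and p_{LinkUp} = 69.

69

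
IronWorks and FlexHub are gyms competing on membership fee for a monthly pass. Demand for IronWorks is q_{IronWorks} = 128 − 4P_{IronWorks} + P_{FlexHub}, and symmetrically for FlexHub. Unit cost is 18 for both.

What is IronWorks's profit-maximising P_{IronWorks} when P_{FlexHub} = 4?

IronWorks's profit: π = (P_{IronWorks} − 18)(128 − 4P_{IronWorks} + P_{FlexHub}).
∂π/∂P_{IronWorks} = 200 − 8P_{IronWorks} + P_{FlexHub} = 0 ⇒ P_{IronWorks} = 25 + 0.125P_{FlexHub}.
At P_{FlexHub} = 4: P_{IronWorks} = 25 + 0.125·4 = 25.5.

25.5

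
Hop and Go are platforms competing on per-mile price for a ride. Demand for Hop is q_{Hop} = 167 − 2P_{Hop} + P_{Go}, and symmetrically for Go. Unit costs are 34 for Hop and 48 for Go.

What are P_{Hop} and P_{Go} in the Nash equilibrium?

Hop's profit: π = (P_{Hop} − 34)(167 − 2P_{Hop} + P_{Go}).
∂π/∂P_{Hop} = 235 − 4P_{Hop} + P_{Go} = 0 ⇒ P_{Hop} = 58.75 + 0.25P_{Go}.
Similarly P_{Go} = 65.75 + 0.25P_{Hop}.
Substituting the second reaction function into the first: P_{Hop} = 58.75 + 0.25(65.75 + 0.25P_{Hop}), which gives 0.9375P_{Hop} = 75.1875 ⇒ P_{Hop} = 80.2.
Then P_{Go} = 65.75 + 0.25·80.2 = 85.8.

80.2, 85.8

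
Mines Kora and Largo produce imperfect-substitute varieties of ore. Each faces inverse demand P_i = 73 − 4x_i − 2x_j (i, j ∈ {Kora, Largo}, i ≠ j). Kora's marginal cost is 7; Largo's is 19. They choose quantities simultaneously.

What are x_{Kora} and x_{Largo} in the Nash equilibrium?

7, 5

Mine Kora's profit: π = x_{Kora}(73 − 4x_{Kora} − 2x_{Largo}) − 7x_{Kora}.
∂π/∂x_{Kora} = 66 − 8x_{Kora} − 2x_{Largo} = 0 ⇒ x_{Kora} = 8.25 − 0.25x_{Largo}.
Similarly x_{Largo} = 6.75 − 0.25x_{Kora}.
Plugging x_{Largo} into Kora's best response: x_{Kora} = 8.25 − 0.25(6.75 − 0.25x_{Kora}) ⇒ 0.9375x_{Kora} = 6.5625, so x_{Kora} = 7.
Then x_{Largo} = 6.75 − 0.25·7 = 5.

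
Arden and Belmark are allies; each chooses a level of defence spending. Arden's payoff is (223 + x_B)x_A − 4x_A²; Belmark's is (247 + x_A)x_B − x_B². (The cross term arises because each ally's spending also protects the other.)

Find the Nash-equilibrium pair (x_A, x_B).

46.2, 146.6

Expanding Arden's payoff: 223x_A + x_Bx_A − 4x_A².
∂π/∂x_A = 223 + x_B − 8x_A = 0, so x_A = 27.875 + 0.125x_B.
Likewise for Belmark: x_B = 123.5 + 0.5x_A.
Solving the two reaction functions simultaneously: (1 − (0.125)(0.5))x_A = 27.875 + 0.125·123.5, so 0.9375x_A = 43.3125 and x_A = 46.2.
Then x_B = 123.5 + 0.5·46.2 = 146.6.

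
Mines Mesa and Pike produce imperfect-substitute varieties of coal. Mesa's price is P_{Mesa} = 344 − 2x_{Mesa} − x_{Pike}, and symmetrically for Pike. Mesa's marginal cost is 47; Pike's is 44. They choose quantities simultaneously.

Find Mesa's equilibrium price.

Mine Mesa's profit: π = x_{Mesa}(344 − 2x_{Mesa} − x_{Pike}) − 47x_{Mesa}.
∂π/∂x_{Mesa} = 297 − 4x_{Mesa} − x_{Pike} = 0 ⇒ x_{Mesa} = 74.25 − 0.25x_{Pike}.
Similarly x_{Pike} = 75 − 0.25x_{Mesa}.
Substituting the second reaction function into the first: x_{Mesa} = 74.25 − 0.25(75 − 0.25x_{Mesa}), which gives 0.9375x_{Mesa} = 55.5 ⇒ x_{Mesa} = 59.2.
Then x_{Pike} = 75 − 0.25·59.2 = 60.2.
P_{Mesa} = 344 − 2·59.2 − 60.2 = 165.4.

165.4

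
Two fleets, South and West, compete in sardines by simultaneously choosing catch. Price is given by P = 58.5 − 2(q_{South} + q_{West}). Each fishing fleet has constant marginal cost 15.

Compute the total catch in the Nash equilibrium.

Fishing fleet South's profit: π = q_{South}(58.5 − 2(q_{South} + q_{West})) − 15q_{South}.
∂π/∂q_{South} = 43.5 − 4q_{South} − 2q_{West} = 0, so q_{South} = 10.875 − 0.5q_{West}.
By symmetry q_{West} = q_{South}; substituting into the reaction function, 1.5q_{South} = 10.875 and q_{South} = 7.25.
Total catch: 7.25 + 7.25 = 14.5.

14.5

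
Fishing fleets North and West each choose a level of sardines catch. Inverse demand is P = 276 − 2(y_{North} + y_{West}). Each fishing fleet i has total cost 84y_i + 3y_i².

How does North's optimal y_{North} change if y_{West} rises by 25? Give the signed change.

-5

Fishing fleet North's profit: π = y_{North}(276 − 2(y_{North} + y_{West})) − 84y_{North} − 3y_{North}².
∂π/∂y_{North} = 192 − 10y_{North} − 2y_{West} = 0, so y_{North} = 19.2 − 0.2y_{West}.
The reaction-function slope is −0.2, so a 25-unit rise in y_{West} moves y_{North} by −0.2 × 25 = −5. North's best response falls — the actions are strategic substitutes.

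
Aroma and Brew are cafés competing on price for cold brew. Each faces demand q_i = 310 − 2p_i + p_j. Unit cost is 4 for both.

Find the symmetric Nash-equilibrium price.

106

Aroma's profit: π = (p_{Aroma} − 4)(310 − 2p_{Aroma} + p_{Brew}).
∂π/∂p_{Aroma} = 318 − 4p_{Aroma} + p_{Brew} = 0 ⇒ p_{Aroma} = 79.5 + 0.25p_{Brew}.
The game is symmetric, so in equilibrium p_{Brew} = p_{Aroma}: the reaction function gives 0.75p_{Aroma} = 79.5, hence p_{Aroma} = 106.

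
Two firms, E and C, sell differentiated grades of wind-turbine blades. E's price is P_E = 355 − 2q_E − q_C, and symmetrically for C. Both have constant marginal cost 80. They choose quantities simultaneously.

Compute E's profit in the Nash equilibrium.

Firm E's profit: π = q_E(355 − 2q_E − q_C) − 80q_E.
∂π/∂q_E = 275 − 4q_E − q_C = 0 ⇒ q_E = 68.75 − 0.25q_C.
By symmetry q_C = q_E; substituting into the reaction function, 1.25q_E = 68.75 and q_E = 55.
P_E = 355 − 2·55 − 55 = 190.
Profit = (190 − 80)·55 = 6050.

6050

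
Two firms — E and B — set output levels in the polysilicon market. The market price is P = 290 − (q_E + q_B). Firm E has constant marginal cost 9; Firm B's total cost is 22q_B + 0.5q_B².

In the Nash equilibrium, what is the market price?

124

Firm E's profit: π = q_E(290 − (q_E + q_B)) − 9q_E.
∂π/∂q_E = 281 − 2q_E − q_B = 0, so q_E = 140.5 − 0.5q_B.
For B: ∂π/∂q_B = 268 − 3q_B − q_E = 0 ⇒ q_B = 268/3 − (1/3)q_E.
Substituting the second reaction function into the first: q_E = 140.5 − 0.5(268/3 − (1/3)q_E), which gives (5/6)q_E = 575/6 ⇒ q_E = 115.
Then q_B = 268/3 − (1/3)·115 = 51.
Equilibrium price: P = 290 − 166 = 124.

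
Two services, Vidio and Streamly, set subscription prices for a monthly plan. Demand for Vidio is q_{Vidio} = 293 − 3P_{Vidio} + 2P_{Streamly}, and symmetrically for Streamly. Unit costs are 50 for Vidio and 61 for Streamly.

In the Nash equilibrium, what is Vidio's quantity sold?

Vidio's profit: π = (P_{Vidio} − 50)(293 − 3P_{Vidio} + 2P_{Streamly}).
∂π/∂P_{Vidio} = 443 − 6P_{Vidio} + 2P_{Streamly} = 0 ⇒ P_{Vidio} = 443/6 + (1/3)P_{Streamly}.
Similarly P_{Streamly} = 238/3 + (1/3)P_{Vidio}.
Plugging P_{Streamly} into Vidio's best response: P_{Vidio} = 443/6 + (1/3)(238/3 + (1/3)P_{Vidio}) ⇒ (8/9)P_{Vidio} = 1805/18, so P_{Vidio} = 112.8125.
Then P_{Streamly} = 238/3 + (1/3)·112.8125 = 116.9375.
q_{Vidio} = 293 − 3·112.8125 + 2·116.9375 = 188.4375.

188.4375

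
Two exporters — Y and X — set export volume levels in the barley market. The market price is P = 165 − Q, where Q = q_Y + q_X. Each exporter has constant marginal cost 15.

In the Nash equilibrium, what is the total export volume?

Exporter Y's profit: π = q_Y(165 − (q_Y + q_X)) − 15q_Y.
∂π/∂q_Y = 150 − 2q_Y − q_X = 0, so q_Y = 75 − 0.5q_X.
By symmetry q_X = q_Y; substituting into the reaction function, 1.5q_Y = 75 and q_Y = 50.
Total export volume: 50 + 50 = 100.

100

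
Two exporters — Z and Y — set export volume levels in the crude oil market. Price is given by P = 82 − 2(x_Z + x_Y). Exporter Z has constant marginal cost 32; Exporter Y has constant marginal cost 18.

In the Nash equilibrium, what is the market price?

Exporter Z's profit: π = x_Z(82 − 2(x_Z + x_Y)) − 32x_Z.
∂π/∂x_Z = 50 − 4x_Z − 2x_Y = 0, so x_Z = 12.5 − 0.5x_Y.
By the same steps for Y: x_Y = 16 − 0.5x_Z.
Solving the two reaction functions simultaneously: (1 − (−0.5)(−0.5))x_Z = 12.5 − 0.5·16, so 0.75x_Z = 4.5 and x_Z = 6.
Then x_Y = 16 − 0.5·6 = 13.
Equilibrium price: P = 82 − 2·19 = 44.

44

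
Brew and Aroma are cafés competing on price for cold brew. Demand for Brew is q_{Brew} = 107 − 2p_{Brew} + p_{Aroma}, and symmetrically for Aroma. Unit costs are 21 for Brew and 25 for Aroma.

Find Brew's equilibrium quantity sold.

Brew's profit: π = (p_{Brew} − 21)(107 − 2p_{Brew} + p_{Aroma}).
∂π/∂p_{Brew} = 149 − 4p_{Brew} + p_{Aroma} = 0 ⇒ p_{Brew} = 37.25 + 0.25p_{Aroma}.
Similarly p_{Aroma} = 39.25 + 0.25p_{Brew}.
Solving the two reaction functions simultaneously: (1 − (0.25)(0.25))p_{Brew} = 37.25 + 0.25·39.25, so 0.9375p_{Brew} = 47.0625 and p_{Brew} = 50.2.
Then p_{Aroma} = 39.25 + 0.25·50.2 = 51.8.
q_{Brew} = 107 − 2·50.2 + 51.8 = 58.4.

58.4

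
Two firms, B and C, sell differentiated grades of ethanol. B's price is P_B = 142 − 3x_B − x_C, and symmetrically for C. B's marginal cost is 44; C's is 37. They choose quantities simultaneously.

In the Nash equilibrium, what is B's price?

Firm B's profit: π = x_B(142 − 3x_B − x_C) − 44x_B.
∂π/∂x_B = 98 − 6x_B − x_C = 0 ⇒ x_B = 49/3 − (1/6)x_C.
Similarly x_C = 17.5 − (1/6)x_B.
Substituting the second reaction function into the first: x_B = 49/3 − (1/6)(17.5 − (1/6)x_B), which gives (35/36)x_B = 161/12 ⇒ x_B = 13.8.
Then x_C = 17.5 − (1/6)·13.8 = 15.2.
P_B = 142 − 3·13.8 − 15.2 = 85.4.

85.4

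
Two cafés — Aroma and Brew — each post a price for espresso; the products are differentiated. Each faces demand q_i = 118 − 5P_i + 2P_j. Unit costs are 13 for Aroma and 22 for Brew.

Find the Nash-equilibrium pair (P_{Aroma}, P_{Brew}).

23.8125, 27.5625

Aroma's profit: π = (P_{Aroma} − 13)(118 − 5P_{Aroma} + 2P_{Brew}).
∂π/∂P_{Aroma} = 183 − 10P_{Aroma} + 2P_{Brew} = 0 ⇒ P_{Aroma} = 18.3 + 0.2P_{Brew}.
Similarly P_{Brew} = 22.8 + 0.2P_{Aroma}.
Solving the two reaction functions simultaneously: (1 − (0.2)(0.2))P_{Aroma} = 18.3 + 0.2·22.8, so 0.96P_{Aroma} = 22.86 and P_{Aroma} = 23.8125.
Then P_{Brew} = 22.8 + 0.2·23.8125 = 27.5625.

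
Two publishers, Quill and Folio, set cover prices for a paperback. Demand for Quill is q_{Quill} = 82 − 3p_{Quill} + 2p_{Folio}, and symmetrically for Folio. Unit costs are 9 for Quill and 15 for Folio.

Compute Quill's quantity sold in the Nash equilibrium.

Quill's profit: π = (p_{Quill} − 9)(82 − 3p_{Quill} + 2p_{Folio}).
∂π/∂p_{Quill} = 109 − 6p_{Quill} + 2p_{Folio} = 0 ⇒ p_{Quill} = 109/6 + (1/3)p_{Folio}.
Similarly p_{Folio} = 127/6 + (1/3)p_{Quill}.
Solving the two reaction functions simultaneously: (1 − (1/3)(1/3))p_{Quill} = 109/6 + (1/3)·(127/6), so (8/9)p_{Quill} = 227/9 and p_{Quill} = 28.375.
Then p_{Folio} = 127/6 + (1/3)·28.375 = 30.625.
q_{Quill} = 82 − 3·28.375 + 2·30.625 = 58.125.

58.125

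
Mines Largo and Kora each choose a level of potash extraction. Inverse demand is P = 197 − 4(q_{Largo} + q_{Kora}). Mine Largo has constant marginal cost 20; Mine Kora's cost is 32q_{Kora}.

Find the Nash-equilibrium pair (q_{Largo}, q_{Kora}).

15.75, 12.75

Mine Largo's profit: π = q_{Largo}(197 − 4(q_{Largo} + q_{Kora})) − 20q_{Largo}.
∂π/∂q_{Largo} = 177 − 8q_{Largo} − 4q_{Kora} = 0, so q_{Largo} = 22.125 − 0.5q_{Kora}.
By the same steps for Kora: q_{Kora} = 20.625 − 0.5q_{Largo}.
Plugging q_{Kora} into Largo's best response: q_{Largo} = 22.125 − 0.5(20.625 − 0.5q_{Largo}) ⇒ 0.75q_{Largo} = 11.8125, so q_{Largo} = 15.75.
Then q_{Kora} = 20.625 − 0.5·15.75 = 12.75.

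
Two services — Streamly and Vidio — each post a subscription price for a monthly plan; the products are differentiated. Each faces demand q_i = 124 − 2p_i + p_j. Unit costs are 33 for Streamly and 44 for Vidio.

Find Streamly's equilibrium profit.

Streamly's profit: π = (p_{Streamly} − 33)(124 − 2p_{Streamly} + p_{Vidio}).
∂π/∂p_{Streamly} = 190 − 4p_{Streamly} + p_{Vidio} = 0 ⇒ p_{Streamly} = 47.5 + 0.25p_{Vidio}.
Similarly p_{Vidio} = 53 + 0.25p_{Streamly}.
Solving the two reaction functions simultaneously: (1 − (0.25)(0.25))p_{Streamly} = 47.5 + 0.25·53, so 0.9375p_{Streamly} = 60.75 and p_{Streamly} = 64.8.
Then p_{Vidio} = 53 + 0.25·64.8 = 69.2.
q_{Streamly} = 124 − 2·64.8 + 69.2 = 63.6.
Profit = (64.8 − 33)·63.6 = 2022.48.

2022.48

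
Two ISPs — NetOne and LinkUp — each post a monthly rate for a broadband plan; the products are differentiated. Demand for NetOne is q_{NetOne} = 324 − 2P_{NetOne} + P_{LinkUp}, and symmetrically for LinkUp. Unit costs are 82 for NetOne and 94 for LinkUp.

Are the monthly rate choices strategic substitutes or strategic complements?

NetOne's profit: π = (P_{NetOne} − 82)(324 − 2P_{NetOne} + P_{LinkUp}).
∂π/∂P_{NetOne} = 488 − 4P_{NetOne} + P_{LinkUp} = 0 ⇒ P_{NetOne} = 122 + 0.25P_{LinkUp}.
The best-response slope dP_{NetOne}/dP_{LinkUp} = 0.25 > 0: the reaction function is upward-sloping, so the choices are strategic complements.

strategic complements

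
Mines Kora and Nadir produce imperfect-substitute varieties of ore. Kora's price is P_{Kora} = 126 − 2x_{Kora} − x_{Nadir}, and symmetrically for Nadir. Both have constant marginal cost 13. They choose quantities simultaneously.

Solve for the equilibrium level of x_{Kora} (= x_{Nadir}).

Mine Kora's profit: π = x_{Kora}(126 − 2x_{Kora} − x_{Nadir}) − 13x_{Kora}.
∂π/∂x_{Kora} = 113 − 4x_{Kora} − x_{Nadir} = 0 ⇒ x_{Kora} = 28.25 − 0.25x_{Nadir}.
Setting x_{Kora} = x_{Nadir} in the reaction function: x_{Kora} = 28.25 − 0.25x_{Kora}, so x_{Kora} = 28.25 / 1.25 = 22.6.

22.6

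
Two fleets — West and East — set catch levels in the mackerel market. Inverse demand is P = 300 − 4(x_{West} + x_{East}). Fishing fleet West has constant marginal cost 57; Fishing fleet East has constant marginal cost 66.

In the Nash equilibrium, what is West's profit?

1764

Fishing fleet West's profit: π = x_{West}(300 − 4(x_{West} + x_{East})) − 57x_{West}.
∂π/∂x_{West} = 243 − 8x_{West} − 4x_{East} = 0, so x_{West} = 30.375 − 0.5x_{East}.
By the same steps for East: x_{East} = 29.25 − 0.5x_{West}.
Solving the two reaction functions simultaneously: (1 − (−0.5)(−0.5))x_{West} = 30.375 − 0.5·29.25, so 0.75x_{West} = 15.75 and x_{West} = 21.
Then x_{East} = 29.25 − 0.5·21 = 18.75.
Price P = 300 − 4·39.75 = 141.
West's profit: (141 − 57)·21 = 1764.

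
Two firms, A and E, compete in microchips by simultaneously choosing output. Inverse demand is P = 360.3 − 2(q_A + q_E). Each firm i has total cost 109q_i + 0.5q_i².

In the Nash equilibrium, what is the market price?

216.7

Firm A's profit: π = q_A(360.3 − 2(q_A + q_E)) − 109q_A − 0.5q_A².
∂π/∂q_A = 251.3 − 5q_A − 2q_E = 0, so q_A = 50.26 − 0.4q_E.
The game is symmetric, so in equilibrium q_E = q_A: the reaction function gives 1.4q_A = 50.26, hence q_A = 35.9.
Equilibrium price: P = 360.3 − 2·71.8 = 216.7.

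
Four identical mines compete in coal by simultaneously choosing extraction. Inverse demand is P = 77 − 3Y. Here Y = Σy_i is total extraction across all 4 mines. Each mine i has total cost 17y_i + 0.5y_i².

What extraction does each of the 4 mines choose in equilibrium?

A representative mine's profit is π_i = y_i(77 − 3Y) − 17y_i − 0.5y_i², with Y = y_i + Σ_{j≠i} y_j.
First-order condition: 60 − 7y_i − 3Σ_{j≠i} y_j = 0.
With identical mines, set every y_j = y: then 60 − 7y − 9y = 0, i.e. y = 60/16 = 3.75.

3.75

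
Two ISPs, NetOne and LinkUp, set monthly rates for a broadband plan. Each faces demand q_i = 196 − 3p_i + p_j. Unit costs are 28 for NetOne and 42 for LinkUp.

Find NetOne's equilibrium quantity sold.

NetOne's profit: π = (p_{NetOne} − 28)(196 − 3p_{NetOne} + p_{LinkUp}).
∂π/∂p_{NetOne} = 280 − 6p_{NetOne} + p_{LinkUp} = 0 ⇒ p_{NetOne} = 140/3 + (1/6)p_{LinkUp}.
Similarly p_{LinkUp} = 161/3 + (1/6)p_{NetOne}.
Substituting the second reaction function into the first: p_{NetOne} = 140/3 + (1/6)(161/3 + (1/6)p_{NetOne}), which gives (35/36)p_{NetOne} = 1001/18 ⇒ p_{NetOne} = 57.2.
Then p_{LinkUp} = 161/3 + (1/6)·57.2 = 63.2.
q_{NetOne} = 196 − 3·57.2 + 63.2 = 87.6.

87.6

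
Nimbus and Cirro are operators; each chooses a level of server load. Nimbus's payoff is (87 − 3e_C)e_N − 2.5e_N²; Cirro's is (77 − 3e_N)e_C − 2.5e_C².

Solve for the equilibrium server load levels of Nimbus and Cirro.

Expanding Nimbus's payoff: 87e_N − 3e_Ce_N − 2.5e_N².
∂π/∂e_N = 87 − 3e_C − 5e_N = 0, so e_N = 17.4 − 0.6e_C.
Likewise for Cirro: e_C = 15.4 − 0.6e_N.
Plugging e_C into Nimbus's best response: e_N = 17.4 − 0.6(15.4 − 0.6e_N) ⇒ 0.64e_N = 8.16, so e_N = 12.75.
Then e_C = 15.4 − 0.6·12.75 = 7.75.

12.75, 7.75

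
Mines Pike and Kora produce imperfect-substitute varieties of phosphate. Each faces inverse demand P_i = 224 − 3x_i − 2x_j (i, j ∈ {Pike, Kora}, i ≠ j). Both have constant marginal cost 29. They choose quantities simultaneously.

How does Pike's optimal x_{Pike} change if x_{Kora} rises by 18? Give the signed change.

-6

Mine Pike's profit: π = x_{Pike}(224 − 3x_{Pike} − 2x_{Kora}) − 29x_{Pike}.
∂π/∂x_{Pike} = 195 − 6x_{Pike} − 2x_{Kora} = 0 ⇒ x_{Pike} = 32.5 − (1/3)x_{Kora}.
The reaction-function slope is −1/3, so an 18-unit rise in x_{Kora} moves x_{Pike} by −1/3 × 18 = −6. Pike's best response falls — the actions are strategic substitutes.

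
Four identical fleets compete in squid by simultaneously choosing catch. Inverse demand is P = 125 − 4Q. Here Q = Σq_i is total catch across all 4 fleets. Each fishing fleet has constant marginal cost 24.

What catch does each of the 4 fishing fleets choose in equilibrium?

A representative fishing fleet's profit is π_i = q_i(125 − 4Q) − 24q_i, with Q = q_i + Σ_{j≠i} q_j.
First-order condition: 101 − 8q_i − 4Σ_{j≠i} q_j = 0.
In a symmetric equilibrium every fishing fleet chooses the same q, so Σ_{j≠i} q_j = 3q. The condition becomes 101 − 20q = 0, giving q = 101/20 = 5.05.

5.05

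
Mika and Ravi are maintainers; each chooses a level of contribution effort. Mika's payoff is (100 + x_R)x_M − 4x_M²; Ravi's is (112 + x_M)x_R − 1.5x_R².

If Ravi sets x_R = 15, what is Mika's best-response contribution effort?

Expanding Mika's payoff: 100x_M + x_Rx_M − 4x_M².
∂π/∂x_M = 100 + x_R − 8x_M = 0, so x_M = 12.5 + 0.125x_R.
At x_R = 15: x_M = 12.5 + 0.125·15 = 14.375.

14.375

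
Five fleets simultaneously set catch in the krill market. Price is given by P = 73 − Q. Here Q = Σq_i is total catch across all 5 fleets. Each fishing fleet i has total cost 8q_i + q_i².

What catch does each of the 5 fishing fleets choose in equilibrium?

8.125

A representative fishing fleet's profit is π_i = q_i(73 − Q) − 8q_i − q_i², with Q = q_i + Σ_{j≠i} q_j.
First-order condition: 65 − 4q_i − Σ_{j≠i} q_j = 0.
With identical fishing fleets, set every q_j = q: then 65 − 4q − 4q = 0, i.e. q = 65/8 = 8.125.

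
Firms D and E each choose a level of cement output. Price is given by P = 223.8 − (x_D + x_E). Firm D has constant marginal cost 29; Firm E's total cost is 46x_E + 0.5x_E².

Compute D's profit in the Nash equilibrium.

Firm D's profit: π = x_D(223.8 − (x_D + x_E)) − 29x_D.
∂π/∂x_D = 194.8 − 2x_D − x_E = 0, so x_D = 97.4 − 0.5x_E.
For E: ∂π/∂x_E = 177.8 − 3x_E − x_D = 0 ⇒ x_E = 889/15 − (1/3)x_D.
Substituting the second reaction function into the first: x_D = 97.4 − 0.5(889/15 − (1/3)x_D), which gives (5/6)x_D = 2033/30 ⇒ x_D = 81.32.
Then x_E = 889/15 − (1/3)·81.32 = 32.16.
Price P = 223.8 − 113.48 = 110.32.
D's profit: (110.32 − 29)·81.32 = 6612.9424.

6612.9424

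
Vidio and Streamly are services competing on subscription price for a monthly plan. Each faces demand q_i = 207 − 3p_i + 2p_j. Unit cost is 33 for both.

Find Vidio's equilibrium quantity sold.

Vidio's profit: π = (p_{Vidio} − 33)(207 − 3p_{Vidio} + 2p_{Streamly}).
∂π/∂p_{Vidio} = 306 − 6p_{Vidio} + 2p_{Streamly} = 0 ⇒ p_{Vidio} = 51 + (1/3)p_{Streamly}.
The game is symmetric, so in equilibrium p_{Streamly} = p_{Vidio}: the reaction function gives (2/3)p_{Vidio} = 51, hence p_{Vidio} = 76.5.
q_{Vidio} = 207 − 3·76.5 + 2·76.5 = 130.5.

130.5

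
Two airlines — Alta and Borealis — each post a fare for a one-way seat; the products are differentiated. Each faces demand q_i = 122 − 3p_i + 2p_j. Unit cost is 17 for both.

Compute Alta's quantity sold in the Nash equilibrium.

78.75

Alta's profit: π = (p_{Alta} − 17)(122 − 3p_{Alta} + 2p_{Borealis}).
∂π/∂p_{Alta} = 173 − 6p_{Alta} + 2p_{Borealis} = 0 ⇒ p_{Alta} = 173/6 + (1/3)p_{Borealis}.
Setting p_{Alta} = p_{Borealis} in the reaction function: p_{Alta} = 173/6 + (1/3)p_{Alta}, so p_{Alta} = (173/6) / (2/3) = 43.25.
q_{Alta} = 122 − 3·43.25 + 2·43.25 = 78.75.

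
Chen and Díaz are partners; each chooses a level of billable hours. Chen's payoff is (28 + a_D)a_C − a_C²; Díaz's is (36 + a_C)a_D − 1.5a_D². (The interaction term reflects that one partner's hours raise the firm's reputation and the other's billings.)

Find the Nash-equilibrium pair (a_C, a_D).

24, 20

Expanding Chen's payoff: 28a_C + a_Da_C − a_C².
∂π/∂a_C = 28 + a_D − 2a_C = 0, so a_C = 14 + 0.5a_D.
Likewise for Díaz: a_D = 12 + (1/3)a_C.
Substituting the second reaction function into the first: a_C = 14 + 0.5(12 + (1/3)a_C), which gives (5/6)a_C = 20 ⇒ a_C = 24.
Then a_D = 12 + (1/3)·24 = 20.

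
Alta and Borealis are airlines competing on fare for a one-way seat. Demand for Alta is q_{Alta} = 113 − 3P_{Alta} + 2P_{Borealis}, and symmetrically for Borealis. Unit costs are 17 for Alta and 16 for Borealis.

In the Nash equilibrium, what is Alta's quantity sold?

71.4375

Alta's profit: π = (P_{Alta} − 17)(113 − 3P_{Alta} + 2P_{Borealis}).
∂π/∂P_{Alta} = 164 − 6P_{Alta} + 2P_{Borealis} = 0 ⇒ P_{Alta} = 82/3 + (1/3)P_{Borealis}.
Similarly P_{Borealis} = 161/6 + (1/3)P_{Alta}.
Solving the two reaction functions simultaneously: (1 − (1/3)(1/3))P_{Alta} = 82/3 + (1/3)·(161/6), so (8/9)P_{Alta} = 653/18 and P_{Alta} = 40.8125.
Then P_{Borealis} = 161/6 + (1/3)·40.8125 = 40.4375.
q_{Alta} = 113 − 3·40.8125 + 2·40.4375 = 71.4375.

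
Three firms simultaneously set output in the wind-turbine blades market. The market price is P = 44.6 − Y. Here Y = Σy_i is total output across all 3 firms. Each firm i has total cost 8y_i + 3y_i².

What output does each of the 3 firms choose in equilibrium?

A representative firm's profit is π_i = y_i(44.6 − Y) − 8y_i − 3y_i², with Y = y_i + Σ_{j≠i} y_j.
First-order condition: 36.6 − 8y_i − Σ_{j≠i} y_j = 0.
In a symmetric equilibrium every firm chooses the same y, so Σ_{j≠i} y_j = 2y. The condition becomes 36.6 − 10y = 0, giving y = 36.6/10 = 3.66.

3.66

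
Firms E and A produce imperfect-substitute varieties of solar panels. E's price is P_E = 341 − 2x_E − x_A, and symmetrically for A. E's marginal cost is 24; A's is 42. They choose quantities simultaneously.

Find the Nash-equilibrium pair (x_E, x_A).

64.6, 58.6

Firm E's profit: π = x_E(341 − 2x_E − x_A) − 24x_E.
∂π/∂x_E = 317 − 4x_E − x_A = 0 ⇒ x_E = 79.25 − 0.25x_A.
Similarly x_A = 74.75 − 0.25x_E.
Plugging x_A into E's best response: x_E = 79.25 − 0.25(74.75 − 0.25x_E) ⇒ 0.9375x_E = 60.5625, so x_E = 64.6.
Then x_A = 74.75 − 0.25·64.6 = 58.6.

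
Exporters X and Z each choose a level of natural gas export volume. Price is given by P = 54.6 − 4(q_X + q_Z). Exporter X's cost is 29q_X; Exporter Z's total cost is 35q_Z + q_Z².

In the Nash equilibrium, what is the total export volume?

3.625

Exporter X's profit: π = q_X(54.6 − 4(q_X + q_Z)) − 29q_X.
∂π/∂q_X = 25.6 − 8q_X − 4q_Z = 0, so q_X = 3.2 − 0.5q_Z.
For Z: ∂π/∂q_Z = 19.6 − 10q_Z − 4q_X = 0 ⇒ q_Z = 1.96 − 0.4q_X.
Solving the two reaction functions simultaneously: (1 − (−0.5)(−0.4))q_X = 3.2 − 0.5·1.96, so 0.8q_X = 2.22 and q_X = 2.775.
Then q_Z = 1.96 − 0.4·2.775 = 0.85.
Total export volume: 2.775 + 0.85 = 3.625.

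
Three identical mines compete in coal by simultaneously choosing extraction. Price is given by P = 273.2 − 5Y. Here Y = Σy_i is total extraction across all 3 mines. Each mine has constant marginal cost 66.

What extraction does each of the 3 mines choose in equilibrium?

A representative mine's profit is π_i = y_i(273.2 − 5Y) − 66y_i, with Y = y_i + Σ_{j≠i} y_j.
First-order condition: 207.2 − 10y_i − 5Σ_{j≠i} y_j = 0.
Imposing symmetry (y_j = y for all j) turns Σ_{j≠i} y_j into 2y, so 207.2 = 20y and y = 10.36.

10.36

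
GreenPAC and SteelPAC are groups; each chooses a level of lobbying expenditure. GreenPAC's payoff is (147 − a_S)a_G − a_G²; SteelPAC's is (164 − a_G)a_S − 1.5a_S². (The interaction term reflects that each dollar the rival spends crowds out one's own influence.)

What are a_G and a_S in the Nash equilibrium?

Expanding GreenPAC's payoff: 147a_G − a_Sa_G − a_G².
∂π/∂a_G = 147 − a_S − 2a_G = 0, so a_G = 73.5 − 0.5a_S.
Likewise for SteelPAC: a_S = 164/3 − (1/3)a_G.
Solving the two reaction functions simultaneously: (1 − (−0.5)(−1/3))a_G = 73.5 − 0.5·(164/3), so (5/6)a_G = 277/6 and a_G = 55.4.
Then a_S = 164/3 − (1/3)·55.4 = 36.2.

55.4, 36.2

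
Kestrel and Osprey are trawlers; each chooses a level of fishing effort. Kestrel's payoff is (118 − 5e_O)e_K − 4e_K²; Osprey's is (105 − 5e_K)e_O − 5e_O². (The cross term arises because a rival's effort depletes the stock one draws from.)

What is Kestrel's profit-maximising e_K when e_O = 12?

7.25

Expanding Kestrel's payoff: 118e_K − 5e_Oe_K − 4e_K².
∂π/∂e_K = 118 − 5e_O − 8e_K = 0, so e_K = 14.75 − 0.625e_O.
At e_O = 12: e_K = 14.75 − 0.625·12 = 7.25.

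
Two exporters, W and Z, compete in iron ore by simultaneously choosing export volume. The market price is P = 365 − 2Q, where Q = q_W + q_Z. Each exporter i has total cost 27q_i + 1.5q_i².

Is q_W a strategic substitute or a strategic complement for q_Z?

Exporter W's profit: π = q_W(365 − 2(q_W + q_Z)) − 27q_W − 1.5q_W².
∂π/∂q_W = 338 − 7q_W − 2q_Z = 0, so q_W = 338/7 − (2/7)q_Z.
The best-response slope dq_W/dq_Z = −2/7 < 0: the reaction function is downward-sloping, so the choices are strategic substitutes.

strategic substitutes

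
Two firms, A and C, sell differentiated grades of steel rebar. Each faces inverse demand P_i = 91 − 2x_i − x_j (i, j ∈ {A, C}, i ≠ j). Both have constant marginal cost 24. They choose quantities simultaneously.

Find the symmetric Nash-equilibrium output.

13.4

Firm A's profit: π = x_A(91 − 2x_A − x_C) − 24x_A.
∂π/∂x_A = 67 − 4x_A − x_C = 0 ⇒ x_A = 16.75 − 0.25x_C.
The game is symmetric, so in equilibrium x_C = x_A: the reaction function gives 1.25x_A = 16.75, hence x_A = 13.4.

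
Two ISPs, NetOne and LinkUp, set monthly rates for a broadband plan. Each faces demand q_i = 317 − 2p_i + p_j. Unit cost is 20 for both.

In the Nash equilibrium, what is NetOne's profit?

19602

NetOne's profit: π = (p_{NetOne} − 20)(317 − 2p_{NetOne} + p_{LinkUp}).
∂π/∂p_{NetOne} = 357 − 4p_{NetOne} + p_{LinkUp} = 0 ⇒ p_{NetOne} = 89.25 + 0.25p_{LinkUp}.
Setting p_{NetOne} = p_{LinkUp} in the reaction function: p_{NetOne} = 89.25 + 0.25p_{NetOne}, so p_{NetOne} = 89.25 / 0.75 = 119.
q_{NetOne} = 317 − 2·119 + 119 = 198.
Profit = (119 − 20)·198 = 19602.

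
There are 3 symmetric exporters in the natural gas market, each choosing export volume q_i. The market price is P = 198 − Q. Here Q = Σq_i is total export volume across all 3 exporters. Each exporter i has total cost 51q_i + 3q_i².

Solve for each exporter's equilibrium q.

14.7

A representative exporter's profit is π_i = q_i(198 − Q) − 51q_i − 3q_i², with Q = q_i + Σ_{j≠i} q_j.
First-order condition: 147 − 8q_i − Σ_{j≠i} q_j = 0.
With identical exporters, set every q_j = q: then 147 − 8q − 2q = 0, i.e. q = 147/10 = 14.7.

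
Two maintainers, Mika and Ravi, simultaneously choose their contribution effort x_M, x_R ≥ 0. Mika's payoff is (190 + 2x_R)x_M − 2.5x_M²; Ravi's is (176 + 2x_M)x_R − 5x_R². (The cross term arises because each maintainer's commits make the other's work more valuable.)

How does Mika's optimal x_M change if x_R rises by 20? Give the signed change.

8

Expanding Mika's payoff: 190x_M + 2x_Rx_M − 2.5x_M².
∂π/∂x_M = 190 + 2x_R − 5x_M = 0, so x_M = 38 + 0.4x_R.
The reaction-function slope is 0.4, so a 20-unit rise in x_R moves x_M by 0.4 × 20 = 8. Mika's best response rises — the actions are strategic complements.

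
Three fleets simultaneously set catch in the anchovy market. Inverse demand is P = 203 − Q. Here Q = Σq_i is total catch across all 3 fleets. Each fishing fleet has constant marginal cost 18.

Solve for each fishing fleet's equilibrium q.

A representative fishing fleet's profit is π_i = q_i(203 − Q) − 18q_i, with Q = q_i + Σ_{j≠i} q_j.
First-order condition: 185 − 2q_i − Σ_{j≠i} q_j = 0.
In a symmetric equilibrium every fishing fleet chooses the same q, so Σ_{j≠i} q_j = 2q. The condition becomes 185 − 4q = 0, giving q = 185/4 = 46.25.

46.25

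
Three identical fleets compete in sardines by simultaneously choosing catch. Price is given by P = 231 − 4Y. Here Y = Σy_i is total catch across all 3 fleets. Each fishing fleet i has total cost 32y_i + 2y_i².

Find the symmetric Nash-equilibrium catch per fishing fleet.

9.95

A representative fishing fleet's profit is π_i = y_i(231 − 4Y) − 32y_i − 2y_i², with Y = y_i + Σ_{j≠i} y_j.
First-order condition: 199 − 12y_i − 4Σ_{j≠i} y_j = 0.
With identical fishing fleets, set every y_j = y: then 199 − 12y − 8y = 0, i.e. y = 199/20 = 9.95.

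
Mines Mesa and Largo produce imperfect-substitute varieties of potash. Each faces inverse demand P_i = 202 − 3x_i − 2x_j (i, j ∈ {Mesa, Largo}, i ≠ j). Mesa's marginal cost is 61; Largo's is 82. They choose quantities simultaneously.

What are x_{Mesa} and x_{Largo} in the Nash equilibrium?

Mine Mesa's profit: π = x_{Mesa}(202 − 3x_{Mesa} − 2x_{Largo}) − 61x_{Mesa}.
∂π/∂x_{Mesa} = 141 − 6x_{Mesa} − 2x_{Largo} = 0 ⇒ x_{Mesa} = 23.5 − (1/3)x_{Largo}.
Similarly x_{Largo} = 20 − (1/3)x_{Mesa}.
Substituting the second reaction function into the first: x_{Mesa} = 23.5 − (1/3)(20 − (1/3)x_{Mesa}), which gives (8/9)x_{Mesa} = 101/6 ⇒ x_{Mesa} = 18.9375.
Then x_{Largo} = 20 − (1/3)·18.9375 = 13.6875.

18.9375, 13.6875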